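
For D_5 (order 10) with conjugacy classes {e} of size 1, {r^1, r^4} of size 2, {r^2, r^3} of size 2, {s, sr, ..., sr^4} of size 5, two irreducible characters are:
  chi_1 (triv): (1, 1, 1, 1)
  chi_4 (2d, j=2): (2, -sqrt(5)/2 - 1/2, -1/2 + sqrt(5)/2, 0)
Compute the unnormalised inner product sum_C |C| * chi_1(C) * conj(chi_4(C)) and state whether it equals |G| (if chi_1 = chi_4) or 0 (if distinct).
Sum = 0; so <chi_1, chi_4> = 0 (distinct irreducibles are orthogonal).

Working: Compute term by term over conjugacy classes (|C| * chi_1(C) * conj(chi_4(C))):
  1*(1)*conj(2) + 2*(1)*conj(-sqrt(5)/2 - 1/2) + 2*(1)*conj(-1/2 + sqrt(5)/2) + 5*(1)*conj(0)
  = (2) + (-sqrt(5) - 1) + (-1 + sqrt(5)) + (0)
  = 0.
Dividing by |G| = 10 gives 0/10 = 0, matching the row-orthogonality relation <chi_1, chi_4> = [chi_1 = chi_4].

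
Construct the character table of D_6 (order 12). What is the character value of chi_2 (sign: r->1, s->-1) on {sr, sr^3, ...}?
Conjugacy classes: {e} of size 1, {r^3} of size 1, {r^1, r^5} of size 2, {r^2, r^4} of size 2, {s, sr^2, ...} of size 3, {sr, sr^3, ...} of size 3.
Character table:
  irrep \ class              {e} (size 1)  {r^3} (size 1)  {r^1, r^5} (size 2)  {r^2, r^4} (size 2)  {s, sr^2, ...} (size 3)  {sr, sr^3, ...} (size 3)
  chi_1 (triv)               1             1               1                    1                    1                        1                       
  chi_2 (sign: r->1, s->-1)  1             1               1                    1                    -1                       -1                      
  chi_3 (r->-1, s->1)        1             -1              -1                   1                    1                        -1                      
  chi_4 (r->-1, s->-1)       1             -1              -1                   1                    -1                       1                       
  chi_5 (2d, j=1)            2             -2              1                    -1                   0                        0                       
  chi_6 (2d, j=2)            2             2               -1                   -1                   0                        0                       

Spot check: chi_2 (sign: r->1, s->-1) on {sr, sr^3, ...} = -1.

Reasoning: D_6 has order 2*6 = 12 with 6 conjugacy classes, hence 6 irreducibles. Sum of squared dims 1 + 1 + 1 + 1 + 4 + 4 = 12 = |G|. Linear characters come from the abelianisation; the 2-dimensional irreps have character r^k -> 2*cos(2*pi*j*k/6), reflections -> 0.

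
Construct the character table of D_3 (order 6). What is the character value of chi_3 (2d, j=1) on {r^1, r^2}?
Conjugacy classes: {e} of size 1, {r^1, r^2} of size 2, {s, sr, ..., sr^2} of size 3.
Character table:
  irrep \ class              {e} (size 1)  {r^1, r^2} (size 2)  {s, sr, ..., sr^2} (size 3)
  chi_1 (triv)               1             1                    1                          
  chi_2 (sign: r->1, s->-1)  1             1                    -1                         
  chi_3 (2d, j=1)            2             -1                   0                          

Spot check: chi_3 (2d, j=1) on {r^1, r^2} = -1.

Reasoning: D_3 has order 2*3 = 6 with 3 conjugacy classes, hence 3 irreducibles. Sum of squared dims 1 + 1 + 4 = 6 = |G|. Linear characters come from the abelianisation; the 2-dimensional irreps have character r^k -> 2*cos(2*pi*j*k/3), reflections -> 0.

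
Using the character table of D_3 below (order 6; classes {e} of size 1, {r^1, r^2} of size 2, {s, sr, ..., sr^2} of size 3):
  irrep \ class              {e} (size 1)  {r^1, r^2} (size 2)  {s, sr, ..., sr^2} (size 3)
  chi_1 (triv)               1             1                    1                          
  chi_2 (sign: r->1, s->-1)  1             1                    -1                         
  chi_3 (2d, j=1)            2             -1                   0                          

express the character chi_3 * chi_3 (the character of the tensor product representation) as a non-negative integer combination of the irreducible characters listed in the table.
chi_3 tensor chi_3 = chi_1 + chi_2 + chi_3 (all other irreducibles have multiplicity 0).

Proof sketch: The character of a tensor product is the pointwise product (chi_3 * chi_3)(C) = chi_3(C) * chi_3(C):
  {e}: (2)*(2), {r^1, r^2}: (-1)*(-1), {s, sr, ..., sr^2}: (0)*(0)
so (chi_3 * chi_3) takes values
  {e} -> 4, {r^1, r^2} -> 1, {s, sr, ..., sr^2} -> 0.
Now take the inner product of this character with each irreducible chi from the table, <chi_3*chi_3, chi> = (1/6) sum_C |C| (chi_3*chi_3)(C) conj(chi(C)):
  <chi_3*chi_3, chi_1> = (1/6)[1*(4)*conj(1) + 2*(1)*conj(1) + 3*(0)*conj(1)]
      = (1/6)[(4) + (2) + (0)] = 6/6 = 1
  <chi_3*chi_3, chi_2> = (1/6)[1*(4)*conj(1) + 2*(1)*conj(1) + 3*(0)*conj(-1)]
      = (1/6)[(4) + (2) + (0)] = 6/6 = 1
  <chi_3*chi_3, chi_3> = (1/6)[1*(4)*conj(2) + 2*(1)*conj(-1) + 3*(0)*conj(0)]
      = (1/6)[(8) + (-2) + (0)] = 6/6 = 1
Hence the multiplicities are chi_1: 1, chi_2: 1, chi_3: 1. Dimension check: dim(chi_3)*dim(chi_3) = 2*2 = 4 and sum (mult * dim) = 1*1 + 1*1 + 1*2 = 4.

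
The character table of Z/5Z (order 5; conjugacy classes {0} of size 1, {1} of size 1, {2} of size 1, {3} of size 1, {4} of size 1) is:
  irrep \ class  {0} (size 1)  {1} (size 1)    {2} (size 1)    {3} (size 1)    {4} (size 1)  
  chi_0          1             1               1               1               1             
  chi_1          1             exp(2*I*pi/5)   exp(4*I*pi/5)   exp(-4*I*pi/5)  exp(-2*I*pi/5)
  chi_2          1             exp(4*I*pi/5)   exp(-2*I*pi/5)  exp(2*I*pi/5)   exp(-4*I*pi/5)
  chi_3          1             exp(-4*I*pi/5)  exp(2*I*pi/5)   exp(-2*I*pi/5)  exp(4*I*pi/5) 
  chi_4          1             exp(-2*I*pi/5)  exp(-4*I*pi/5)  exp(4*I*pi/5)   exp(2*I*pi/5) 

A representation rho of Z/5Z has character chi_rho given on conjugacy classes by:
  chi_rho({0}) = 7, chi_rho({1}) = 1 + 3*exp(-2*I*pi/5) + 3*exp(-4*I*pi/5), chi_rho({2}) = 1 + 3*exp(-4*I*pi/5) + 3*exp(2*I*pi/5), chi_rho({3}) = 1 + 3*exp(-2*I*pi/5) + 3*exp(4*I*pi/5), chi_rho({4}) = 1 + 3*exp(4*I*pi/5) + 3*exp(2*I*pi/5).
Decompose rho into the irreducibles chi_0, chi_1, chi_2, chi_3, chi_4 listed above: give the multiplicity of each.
Multiplicities: chi_0: 1, chi_1: 0, chi_2: 0, chi_3: 3, chi_4: 3.

Derivation: Use <chi_rho, chi> = (1/|G|) sum_C |C| * chi_rho(C) * conj(chi(C)) with |G| = 5 for each irreducible chi in the table:
  <chi_rho, chi_0> = (1/5)[1*(7)*conj(1) + 1*(1 + 3*exp(-2*I*pi/5) + 3*exp(-4*I*pi/5))*conj(1) + 1*(1 + 3*exp(-4*I*pi/5) + 3*exp(2*I*pi/5))*conj(1) + 1*(1 + 3*exp(-2*I*pi/5) + 3*exp(4*I*pi/5))*conj(1) + 1*(1 + 3*exp(4*I*pi/5) + 3*exp(2*I*pi/5))*conj(1)]
      = (1/5)[(7) + (1 + 3*exp(-2*I*pi/5) + 3*exp(-4*I*pi/5)) + (1 + 3*exp(-4*I*pi/5) + 3*exp(2*I*pi/5)) + (1 + 3*exp(-2*I*pi/5) + 3*exp(4*I*pi/5)) + (1 + 3*exp(4*I*pi/5) + 3*exp(2*I*pi/5))] = 5/5 = 1
  <chi_rho, chi_1> = (1/5)[1*(7)*conj(1) + 1*(1 + 3*exp(-2*I*pi/5) + 3*exp(-4*I*pi/5))*conj(exp(2*I*pi/5)) + 1*(1 + 3*exp(-4*I*pi/5) + 3*exp(2*I*pi/5))*conj(exp(4*I*pi/5)) + 1*(1 + 3*exp(-2*I*pi/5) + 3*exp(4*I*pi/5))*conj(exp(-4*I*pi/5)) + 1*(1 + 3*exp(4*I*pi/5) + 3*exp(2*I*pi/5))*conj(exp(-2*I*pi/5))]
      = (1/5)[(7) + (3*exp(-4*I*pi/5) + exp(-2*I*pi/5) + 3*exp(4*I*pi/5)) + (3*exp(-2*I*pi/5) + exp(-4*I*pi/5) + 3*exp(2*I*pi/5)) + (3*exp(-2*I*pi/5) + exp(4*I*pi/5) + 3*exp(2*I*pi/5)) + (3*exp(-4*I*pi/5) + exp(2*I*pi/5) + 3*exp(4*I*pi/5))] = 0/5 = 0
  <chi_rho, chi_2> = (1/5)[1*(7)*conj(1) + 1*(1 + 3*exp(-2*I*pi/5) + 3*exp(-4*I*pi/5))*conj(exp(4*I*pi/5)) + 1*(1 + 3*exp(-4*I*pi/5) + 3*exp(2*I*pi/5))*conj(exp(-2*I*pi/5)) + 1*(1 + 3*exp(-2*I*pi/5) + 3*exp(4*I*pi/5))*conj(exp(2*I*pi/5)) + 1*(1 + 3*exp(4*I*pi/5) + 3*exp(2*I*pi/5))*conj(exp(-4*I*pi/5))]
      = (1/5)[(7) + (exp(-4*I*pi/5) + 3*exp(4*I*pi/5) + 3*exp(2*I*pi/5)) + (3*exp(-2*I*pi/5) + exp(2*I*pi/5) + 3*exp(4*I*pi/5)) + (3*exp(-4*I*pi/5) + exp(-2*I*pi/5) + 3*exp(2*I*pi/5)) + (3*exp(-2*I*pi/5) + 3*exp(-4*I*pi/5) + exp(4*I*pi/5))] = 0/5 = 0
  <chi_rho, chi_3> = (1/5)[1*(7)*conj(1) + 1*(1 + 3*exp(-2*I*pi/5) + 3*exp(-4*I*pi/5))*conj(exp(-4*I*pi/5)) + 1*(1 + 3*exp(-4*I*pi/5) + 3*exp(2*I*pi/5))*conj(exp(2*I*pi/5)) + 1*(1 + 3*exp(-2*I*pi/5) + 3*exp(4*I*pi/5))*conj(exp(-2*I*pi/5)) + 1*(1 + 3*exp(4*I*pi/5) + 3*exp(2*I*pi/5))*conj(exp(4*I*pi/5))]
      = (1/5)[(7) + (3 + exp(4*I*pi/5) + 3*exp(2*I*pi/5)) + (3 + exp(-2*I*pi/5) + 3*exp(4*I*pi/5)) + (3 + 3*exp(-4*I*pi/5) + exp(2*I*pi/5)) + (3 + 3*exp(-2*I*pi/5) + exp(-4*I*pi/5))] = 15/5 = 3
  <chi_rho, chi_4> = (1/5)[1*(7)*conj(1) + 1*(1 + 3*exp(-2*I*pi/5) + 3*exp(-4*I*pi/5))*conj(exp(-2*I*pi/5)) + 1*(1 + 3*exp(-4*I*pi/5) + 3*exp(2*I*pi/5))*conj(exp(-4*I*pi/5)) + 1*(1 + 3*exp(-2*I*pi/5) + 3*exp(4*I*pi/5))*conj(exp(4*I*pi/5)) + 1*(1 + 3*exp(4*I*pi/5) + 3*exp(2*I*pi/5))*conj(exp(2*I*pi/5))]
      = (1/5)[(7) + (3 + 3*exp(-2*I*pi/5) + exp(2*I*pi/5)) + (3 + 3*exp(-4*I*pi/5) + exp(4*I*pi/5)) + (3 + exp(-4*I*pi/5) + 3*exp(4*I*pi/5)) + (3 + exp(-2*I*pi/5) + 3*exp(2*I*pi/5))] = 15/5 = 3
(Exp terms are combined using exp(i*s)*conj(exp(i*t)) = exp(i*(s-t)), and sums of them are collapsed using the identity that for every m > 1 the m distinct m-th roots of unity sum to 0, e.g. 1 + exp(2*I*pi/3) + exp(-2*I*pi/3) = 0.)
Dimension check: dim(rho) = sum (mult * dim) = 1*1 + 0*1 + 0*1 + 3*1 + 3*1 = 7 = chi_rho(e) = 7.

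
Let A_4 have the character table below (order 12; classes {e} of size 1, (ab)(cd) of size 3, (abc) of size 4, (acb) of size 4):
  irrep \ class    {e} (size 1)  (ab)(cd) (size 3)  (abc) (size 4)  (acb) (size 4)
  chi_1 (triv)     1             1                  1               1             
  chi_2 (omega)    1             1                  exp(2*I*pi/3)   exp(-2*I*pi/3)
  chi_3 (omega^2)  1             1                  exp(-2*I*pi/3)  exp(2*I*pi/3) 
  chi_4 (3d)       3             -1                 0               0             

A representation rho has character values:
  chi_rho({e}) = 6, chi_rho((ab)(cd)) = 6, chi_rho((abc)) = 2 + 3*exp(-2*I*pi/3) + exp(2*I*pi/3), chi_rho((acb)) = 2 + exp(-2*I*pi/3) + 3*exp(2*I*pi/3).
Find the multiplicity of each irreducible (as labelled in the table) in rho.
Multiplicities: chi_1: 2, chi_2: 1, chi_3: 3, chi_4: 0.

Use <chi_rho, chi> = (1/|G|) sum_C |C| * chi_rho(C) * conj(chi(C)) with |G| = 12 for each irreducible chi in the table:
  <chi_rho, chi_1> = (1/12)[1*(6)*conj(1) + 3*(6)*conj(1) + 4*(2 + 3*exp(-2*I*pi/3) + exp(2*I*pi/3))*conj(1) + 4*(2 + exp(-2*I*pi/3) + 3*exp(2*I*pi/3))*conj(1)]
      = (1/12)[(6) + (18) + (8 + 12*exp(-2*I*pi/3) + 4*exp(2*I*pi/3)) + (8 + 4*exp(-2*I*pi/3) + 12*exp(2*I*pi/3))] = 24/12 = 2
  <chi_rho, chi_2> = (1/12)[1*(6)*conj(1) + 3*(6)*conj(1) + 4*(2 + 3*exp(-2*I*pi/3) + exp(2*I*pi/3))*conj(exp(2*I*pi/3)) + 4*(2 + exp(-2*I*pi/3) + 3*exp(2*I*pi/3))*conj(exp(-2*I*pi/3))]
      = (1/12)[(6) + (18) + (4 + 8*exp(-2*I*pi/3) + 12*exp(2*I*pi/3)) + (4 + 12*exp(-2*I*pi/3) + 8*exp(2*I*pi/3))] = 12/12 = 1
  <chi_rho, chi_3> = (1/12)[1*(6)*conj(1) + 3*(6)*conj(1) + 4*(2 + 3*exp(-2*I*pi/3) + exp(2*I*pi/3))*conj(exp(-2*I*pi/3)) + 4*(2 + exp(-2*I*pi/3) + 3*exp(2*I*pi/3))*conj(exp(2*I*pi/3))]
      = (1/12)[(6) + (18) + (12 + 4*exp(-2*I*pi/3) + 8*exp(2*I*pi/3)) + (12 + 8*exp(-2*I*pi/3) + 4*exp(2*I*pi/3))] = 36/12 = 3
  <chi_rho, chi_4> = (1/12)[1*(6)*conj(3) + 3*(6)*conj(-1) + 4*(2 + 3*exp(-2*I*pi/3) + exp(2*I*pi/3))*conj(0) + 4*(2 + exp(-2*I*pi/3) + 3*exp(2*I*pi/3))*conj(0)]
      = (1/12)[(18) + (-18) + (0) + (0)] = 0/12 = 0
(Exp terms are combined using exp(i*s)*conj(exp(i*t)) = exp(i*(s-t)), and sums of them are collapsed using the identity that for every m > 1 the m distinct m-th roots of unity sum to 0, e.g. 1 + exp(2*I*pi/3) + exp(-2*I*pi/3) = 0.)
Dimension check: dim(rho) = sum (mult * dim) = 2*1 + 1*1 + 3*1 + 0*3 = 6 = chi_rho(e) = 6.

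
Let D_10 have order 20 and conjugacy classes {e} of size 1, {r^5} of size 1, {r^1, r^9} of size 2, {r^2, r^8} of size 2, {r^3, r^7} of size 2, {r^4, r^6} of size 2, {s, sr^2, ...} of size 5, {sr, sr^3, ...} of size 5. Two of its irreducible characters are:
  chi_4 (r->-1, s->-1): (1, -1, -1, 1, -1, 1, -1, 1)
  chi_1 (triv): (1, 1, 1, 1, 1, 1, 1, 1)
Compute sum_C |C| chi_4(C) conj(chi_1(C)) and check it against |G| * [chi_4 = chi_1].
Sum = 0; so <chi_4, chi_1> = 0 (distinct irreducibles are orthogonal).

Justification: Compute term by term over conjugacy classes (|C| * chi_4(C) * conj(chi_1(C))):
  1*(1)*conj(1) + 1*(-1)*conj(1) + 2*(-1)*conj(1) + 2*(1)*conj(1) + 2*(-1)*conj(1) + 2*(1)*conj(1) + 5*(-1)*conj(1) + 5*(1)*conj(1)
  = (1) + (-1) + (-2) + (2) + (-2) + (2) + (-5) + (5)
  = 0.
Dividing by |G| = 20 gives 0/20 = 0, matching the row-orthogonality relation <chi_4, chi_1> = [chi_4 = chi_1].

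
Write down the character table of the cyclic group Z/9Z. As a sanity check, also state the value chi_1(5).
Character table of Z/9Z (irreps indexed chi_0,...,chi_8 with chi_k(m) = zeta_9^(k*m), zeta_9 = exp(2*pi*i/9)):
  irrep \ class  {0} (size 1)  {1} (size 1)    {2} (size 1)    {3} (size 1)    {4} (size 1)    {5} (size 1)    {6} (size 1)    {7} (size 1)    {8} (size 1)  
  chi_0          1             1               1               1               1               1               1               1               1             
  chi_1          1             exp(2*I*pi/9)   exp(4*I*pi/9)   exp(2*I*pi/3)   exp(8*I*pi/9)   exp(-8*I*pi/9)  exp(-2*I*pi/3)  exp(-4*I*pi/9)  exp(-2*I*pi/9)
  chi_2          1             exp(4*I*pi/9)   exp(8*I*pi/9)   exp(-2*I*pi/3)  exp(-2*I*pi/9)  exp(2*I*pi/9)   exp(2*I*pi/3)   exp(-8*I*pi/9)  exp(-4*I*pi/9)
  chi_3          1             exp(2*I*pi/3)   exp(-2*I*pi/3)  1               exp(2*I*pi/3)   exp(-2*I*pi/3)  1               exp(2*I*pi/3)   exp(-2*I*pi/3)
  chi_4          1             exp(8*I*pi/9)   exp(-2*I*pi/9)  exp(2*I*pi/3)   exp(-4*I*pi/9)  exp(4*I*pi/9)   exp(-2*I*pi/3)  exp(2*I*pi/9)   exp(-8*I*pi/9)
  chi_5          1             exp(-8*I*pi/9)  exp(2*I*pi/9)   exp(-2*I*pi/3)  exp(4*I*pi/9)   exp(-4*I*pi/9)  exp(2*I*pi/3)   exp(-2*I*pi/9)  exp(8*I*pi/9) 
  chi_6          1             exp(-2*I*pi/3)  exp(2*I*pi/3)   1               exp(-2*I*pi/3)  exp(2*I*pi/3)   1               exp(-2*I*pi/3)  exp(2*I*pi/3) 
  chi_7          1             exp(-4*I*pi/9)  exp(-8*I*pi/9)  exp(2*I*pi/3)   exp(2*I*pi/9)   exp(-2*I*pi/9)  exp(-2*I*pi/3)  exp(8*I*pi/9)   exp(4*I*pi/9) 
  chi_8          1             exp(-2*I*pi/9)  exp(-4*I*pi/9)  exp(-2*I*pi/3)  exp(-8*I*pi/9)  exp(8*I*pi/9)   exp(2*I*pi/3)   exp(4*I*pi/9)   exp(2*I*pi/9) 

Spot check: chi_1(5) = zeta_9^(1*5) = zeta_9^5 = exp(-8*I*pi/9).

Why: Z/9Z is abelian, so all 9 irreducible complex representations are 1-dimensional. They are given by chi_k(m) = zeta_9^(k*m) for k = 0,...,8. Row orthogonality: sum_m chi_k(m) conj(chi_l(m)) = 9 * [k = l].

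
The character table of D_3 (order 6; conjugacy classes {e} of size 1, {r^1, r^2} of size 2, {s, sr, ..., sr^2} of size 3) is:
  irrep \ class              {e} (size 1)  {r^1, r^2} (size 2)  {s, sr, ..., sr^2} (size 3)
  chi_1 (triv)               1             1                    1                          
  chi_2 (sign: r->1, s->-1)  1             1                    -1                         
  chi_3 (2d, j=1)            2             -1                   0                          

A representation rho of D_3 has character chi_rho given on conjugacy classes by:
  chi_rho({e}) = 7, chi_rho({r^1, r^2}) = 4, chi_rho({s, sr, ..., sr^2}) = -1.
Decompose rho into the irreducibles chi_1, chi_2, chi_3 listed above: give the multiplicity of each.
Multiplicities: chi_1: 2, chi_2: 3, chi_3: 1.

Why: Use <chi_rho, chi> = (1/|G|) sum_C |C| * chi_rho(C) * conj(chi(C)) with |G| = 6 for each irreducible chi in the table:
  <chi_rho, chi_1> = (1/6)[1*(7)*conj(1) + 2*(4)*conj(1) + 3*(-1)*conj(1)]
      = (1/6)[(7) + (8) + (-3)] = 12/6 = 2
  <chi_rho, chi_2> = (1/6)[1*(7)*conj(1) + 2*(4)*conj(1) + 3*(-1)*conj(-1)]
      = (1/6)[(7) + (8) + (3)] = 18/6 = 3
  <chi_rho, chi_3> = (1/6)[1*(7)*conj(2) + 2*(4)*conj(-1) + 3*(-1)*conj(0)]
      = (1/6)[(14) + (-8) + (0)] = 6/6 = 1
Dimension check: dim(rho) = sum (mult * dim) = 2*1 + 3*1 + 1*2 = 7 = chi_rho(e) = 7.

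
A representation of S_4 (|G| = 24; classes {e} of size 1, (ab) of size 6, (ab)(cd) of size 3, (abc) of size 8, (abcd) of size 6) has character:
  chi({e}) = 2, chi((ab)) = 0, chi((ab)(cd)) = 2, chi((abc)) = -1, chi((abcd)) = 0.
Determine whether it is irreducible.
Irreducible: <chi, chi> = 1.

Why: <chi, chi> = (1/|G|) sum_C |C| * |chi(C)|^2 = (1/24)[1*|2|^2 + 6*|0|^2 + 3*|2|^2 + 8*|-1|^2 + 6*|0|^2]
  = (1/24)[(4) + (0) + (12) + (8) + (0)] = 24/24 = 1.
A character is irreducible iff <chi, chi> = 1, so this representation is irreducible.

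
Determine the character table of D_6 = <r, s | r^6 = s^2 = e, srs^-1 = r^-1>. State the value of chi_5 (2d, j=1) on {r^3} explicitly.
Conjugacy classes: {e} of size 1, {r^3} of size 1, {r^1, r^5} of size 2, {r^2, r^4} of size 2, {s, sr^2, ...} of size 3, {sr, sr^3, ...} of size 3.
Character table:
  irrep \ class              {e} (size 1)  {r^3} (size 1)  {r^1, r^5} (size 2)  {r^2, r^4} (size 2)  {s, sr^2, ...} (size 3)  {sr, sr^3, ...} (size 3)
  chi_1 (triv)               1             1               1                    1                    1                        1                       
  chi_2 (sign: r->1, s->-1)  1             1               1                    1                    -1                       -1                      
  chi_3 (r->-1, s->1)        1             -1              -1                   1                    1                        -1                      
  chi_4 (r->-1, s->-1)       1             -1              -1                   1                    -1                       1                       
  chi_5 (2d, j=1)            2             -2              1                    -1                   0                        0                       
  chi_6 (2d, j=2)            2             2               -1                   -1                   0                        0                       

Spot check: chi_5 (2d, j=1) on {r^3} = -2.

Working: D_6 has order 2*6 = 12 with 6 conjugacy classes, hence 6 irreducibles. Sum of squared dims 1 + 1 + 1 + 1 + 4 + 4 = 12 = |G|. Linear characters come from the abelianisation; the 2-dimensional irreps have character r^k -> 2*cos(2*pi*j*k/6), reflections -> 0.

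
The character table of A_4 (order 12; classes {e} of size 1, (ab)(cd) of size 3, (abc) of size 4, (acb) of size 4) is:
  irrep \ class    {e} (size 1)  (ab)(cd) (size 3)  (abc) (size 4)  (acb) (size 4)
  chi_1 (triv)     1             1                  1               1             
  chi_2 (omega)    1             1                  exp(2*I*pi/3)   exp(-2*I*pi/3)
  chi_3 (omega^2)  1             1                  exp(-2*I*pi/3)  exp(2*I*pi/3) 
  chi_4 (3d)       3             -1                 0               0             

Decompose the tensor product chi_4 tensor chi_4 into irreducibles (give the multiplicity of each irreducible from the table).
chi_4 tensor chi_4 = chi_1 + chi_2 + chi_3 + 2*chi_4 (all other irreducibles have multiplicity 0).

The character of a tensor product is the pointwise product (chi_4 * chi_4)(C) = chi_4(C) * chi_4(C):
  {e}: (3)*(3), (ab)(cd): (-1)*(-1), (abc): (0)*(0), (acb): (0)*(0)
so (chi_4 * chi_4) takes values
  {e} -> 9, (ab)(cd) -> 1, (abc) -> 0, (acb) -> 0.
Now take the inner product of this character with each irreducible chi from the table, <chi_4*chi_4, chi> = (1/12) sum_C |C| (chi_4*chi_4)(C) conj(chi(C)):
  <chi_4*chi_4, chi_1> = (1/12)[1*(9)*conj(1) + 3*(1)*conj(1) + 4*(0)*conj(1) + 4*(0)*conj(1)]
      = (1/12)[(9) + (3) + (0) + (0)] = 12/12 = 1
  <chi_4*chi_4, chi_2> = (1/12)[1*(9)*conj(1) + 3*(1)*conj(1) + 4*(0)*conj(exp(2*I*pi/3)) + 4*(0)*conj(exp(-2*I*pi/3))]
      = (1/12)[(9) + (3) + (0) + (0)] = 12/12 = 1
  <chi_4*chi_4, chi_3> = (1/12)[1*(9)*conj(1) + 3*(1)*conj(1) + 4*(0)*conj(exp(-2*I*pi/3)) + 4*(0)*conj(exp(2*I*pi/3))]
      = (1/12)[(9) + (3) + (0) + (0)] = 12/12 = 1
  <chi_4*chi_4, chi_4> = (1/12)[1*(9)*conj(3) + 3*(1)*conj(-1) + 4*(0)*conj(0) + 4*(0)*conj(0)]
      = (1/12)[(27) + (-3) + (0) + (0)] = 24/12 = 2
(Exp terms are combined using exp(i*s)*conj(exp(i*t)) = exp(i*(s-t)), and sums of them are collapsed using the identity that for every m > 1 the m distinct m-th roots of unity sum to 0, e.g. 1 + exp(2*I*pi/3) + exp(-2*I*pi/3) = 0.)
Hence the multiplicities are chi_1: 1, chi_2: 1, chi_3: 1, chi_4: 2. Dimension check: dim(chi_4)*dim(chi_4) = 3*3 = 9 and sum (mult * dim) = 1*1 + 1*1 + 1*1 + 2*3 = 9.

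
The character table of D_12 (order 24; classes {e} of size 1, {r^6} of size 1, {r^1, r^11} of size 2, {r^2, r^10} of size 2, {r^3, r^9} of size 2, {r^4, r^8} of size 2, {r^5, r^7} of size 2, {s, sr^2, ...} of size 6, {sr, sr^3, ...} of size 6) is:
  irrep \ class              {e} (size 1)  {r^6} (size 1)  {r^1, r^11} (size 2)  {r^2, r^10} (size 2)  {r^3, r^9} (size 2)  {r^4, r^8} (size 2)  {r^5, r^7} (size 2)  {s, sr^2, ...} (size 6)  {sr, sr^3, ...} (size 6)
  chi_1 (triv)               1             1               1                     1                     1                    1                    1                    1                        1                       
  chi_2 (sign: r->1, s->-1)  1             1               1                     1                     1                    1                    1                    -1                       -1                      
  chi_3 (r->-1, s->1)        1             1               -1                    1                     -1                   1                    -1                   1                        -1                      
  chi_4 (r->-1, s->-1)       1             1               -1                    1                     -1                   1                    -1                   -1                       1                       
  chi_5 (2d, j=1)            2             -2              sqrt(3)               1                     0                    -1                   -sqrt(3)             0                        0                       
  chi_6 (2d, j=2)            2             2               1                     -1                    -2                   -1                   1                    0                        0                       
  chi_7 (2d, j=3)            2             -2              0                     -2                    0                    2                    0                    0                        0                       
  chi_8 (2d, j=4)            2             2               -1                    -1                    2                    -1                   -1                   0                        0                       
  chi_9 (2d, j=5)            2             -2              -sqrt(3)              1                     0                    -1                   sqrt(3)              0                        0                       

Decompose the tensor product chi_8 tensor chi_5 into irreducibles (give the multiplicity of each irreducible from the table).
chi_8 tensor chi_5 = chi_7 + chi_9 (all other irreducibles have multiplicity 0).

Details: The character of a tensor product is the pointwise product (chi_8 * chi_5)(C) = chi_8(C) * chi_5(C):
  {e}: (2)*(2), {r^6}: (2)*(-2), {r^1, r^11}: (-1)*(sqrt(3)), {r^2, r^10}: (-1)*(1), {r^3, r^9}: (2)*(0), {r^4, r^8}: (-1)*(-1), {r^5, r^7}: (-1)*(-sqrt(3)), {s, sr^2, ...}: (0)*(0), {sr, sr^3, ...}: (0)*(0)
so (chi_8 * chi_5) takes values
  {e} -> 4, {r^6} -> -4, {r^1, r^11} -> -sqrt(3), {r^2, r^10} -> -1, {r^3, r^9} -> 0, {r^4, r^8} -> 1, {r^5, r^7} -> sqrt(3), {s, sr^2, ...} -> 0, {sr, sr^3, ...} -> 0.
Now take the inner product of this character with each irreducible chi from the table, <chi_8*chi_5, chi> = (1/24) sum_C |C| (chi_8*chi_5)(C) conj(chi(C)):
  <chi_8*chi_5, chi_1> = (1/24)[1*(4)*conj(1) + 1*(-4)*conj(1) + 2*(-sqrt(3))*conj(1) + 2*(-1)*conj(1) + 2*(0)*conj(1) + 2*(1)*conj(1) + 2*(sqrt(3))*conj(1) + 6*(0)*conj(1) + 6*(0)*conj(1)]
      = (1/24)[(4) + (-4) + (-2*sqrt(3)) + (-2) + (0) + (2) + (2*sqrt(3)) + (0) + (0)] = 0/24 = 0
  <chi_8*chi_5, chi_2> = (1/24)[1*(4)*conj(1) + 1*(-4)*conj(1) + 2*(-sqrt(3))*conj(1) + 2*(-1)*conj(1) + 2*(0)*conj(1) + 2*(1)*conj(1) + 2*(sqrt(3))*conj(1) + 6*(0)*conj(-1) + 6*(0)*conj(-1)]
      = (1/24)[(4) + (-4) + (-2*sqrt(3)) + (-2) + (0) + (2) + (2*sqrt(3)) + (0) + (0)] = 0/24 = 0
  <chi_8*chi_5, chi_3> = (1/24)[1*(4)*conj(1) + 1*(-4)*conj(1) + 2*(-sqrt(3))*conj(-1) + 2*(-1)*conj(1) + 2*(0)*conj(-1) + 2*(1)*conj(1) + 2*(sqrt(3))*conj(-1) + 6*(0)*conj(1) + 6*(0)*conj(-1)]
      = (1/24)[(4) + (-4) + (2*sqrt(3)) + (-2) + (0) + (2) + (-2*sqrt(3)) + (0) + (0)] = 0/24 = 0
  <chi_8*chi_5, chi_4> = (1/24)[1*(4)*conj(1) + 1*(-4)*conj(1) + 2*(-sqrt(3))*conj(-1) + 2*(-1)*conj(1) + 2*(0)*conj(-1) + 2*(1)*conj(1) + 2*(sqrt(3))*conj(-1) + 6*(0)*conj(-1) + 6*(0)*conj(1)]
      = (1/24)[(4) + (-4) + (2*sqrt(3)) + (-2) + (0) + (2) + (-2*sqrt(3)) + (0) + (0)] = 0/24 = 0
  <chi_8*chi_5, chi_5> = (1/24)[1*(4)*conj(2) + 1*(-4)*conj(-2) + 2*(-sqrt(3))*conj(sqrt(3)) + 2*(-1)*conj(1) + 2*(0)*conj(0) + 2*(1)*conj(-1) + 2*(sqrt(3))*conj(-sqrt(3)) + 6*(0)*conj(0) + 6*(0)*conj(0)]
      = (1/24)[(8) + (8) + (-6) + (-2) + (0) + (-2) + (-6) + (0) + (0)] = 0/24 = 0
  <chi_8*chi_5, chi_6> = (1/24)[1*(4)*conj(2) + 1*(-4)*conj(2) + 2*(-sqrt(3))*conj(1) + 2*(-1)*conj(-1) + 2*(0)*conj(-2) + 2*(1)*conj(-1) + 2*(sqrt(3))*conj(1) + 6*(0)*conj(0) + 6*(0)*conj(0)]
      = (1/24)[(8) + (-8) + (-2*sqrt(3)) + (2) + (0) + (-2) + (2*sqrt(3)) + (0) + (0)] = 0/24 = 0
  <chi_8*chi_5, chi_7> = (1/24)[1*(4)*conj(2) + 1*(-4)*conj(-2) + 2*(-sqrt(3))*conj(0) + 2*(-1)*conj(-2) + 2*(0)*conj(0) + 2*(1)*conj(2) + 2*(sqrt(3))*conj(0) + 6*(0)*conj(0) + 6*(0)*conj(0)]
      = (1/24)[(8) + (8) + (0) + (4) + (0) + (4) + (0) + (0) + (0)] = 24/24 = 1
  <chi_8*chi_5, chi_8> = (1/24)[1*(4)*conj(2) + 1*(-4)*conj(2) + 2*(-sqrt(3))*conj(-1) + 2*(-1)*conj(-1) + 2*(0)*conj(2) + 2*(1)*conj(-1) + 2*(sqrt(3))*conj(-1) + 6*(0)*conj(0) + 6*(0)*conj(0)]
      = (1/24)[(8) + (-8) + (2*sqrt(3)) + (2) + (0) + (-2) + (-2*sqrt(3)) + (0) + (0)] = 0/24 = 0
  <chi_8*chi_5, chi_9> = (1/24)[1*(4)*conj(2) + 1*(-4)*conj(-2) + 2*(-sqrt(3))*conj(-sqrt(3)) + 2*(-1)*conj(1) + 2*(0)*conj(0) + 2*(1)*conj(-1) + 2*(sqrt(3))*conj(sqrt(3)) + 6*(0)*conj(0) + 6*(0)*conj(0)]
      = (1/24)[(8) + (8) + (6) + (-2) + (0) + (-2) + (6) + (0) + (0)] = 24/24 = 1
Hence the multiplicities are chi_7: 1, chi_9: 1. Dimension check: dim(chi_8)*dim(chi_5) = 2*2 = 4 and sum (mult * dim) = 1*2 + 1*2 = 4.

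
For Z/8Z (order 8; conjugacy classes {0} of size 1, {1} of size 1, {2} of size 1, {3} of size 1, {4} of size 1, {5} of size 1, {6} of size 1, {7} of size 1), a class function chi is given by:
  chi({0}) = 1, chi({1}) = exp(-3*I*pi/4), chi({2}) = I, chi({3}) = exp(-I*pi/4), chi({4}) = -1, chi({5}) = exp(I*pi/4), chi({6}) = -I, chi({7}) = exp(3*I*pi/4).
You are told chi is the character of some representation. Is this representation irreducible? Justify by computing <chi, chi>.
Irreducible: <chi, chi> = 1.

Argument: <chi, chi> = (1/|G|) sum_C |C| * |chi(C)|^2 = (1/8)[1*|1|^2 + 1*|exp(-3*I*pi/4)|^2 + 1*|I|^2 + 1*|exp(-I*pi/4)|^2 + 1*|-1|^2 + 1*|exp(I*pi/4)|^2 + 1*|-I|^2 + 1*|exp(3*I*pi/4)|^2]
  = (1/8)[(1) + (1) + (1) + (1) + (1) + (1) + (1) + (1)] = 8/8 = 1.
(Exp terms are combined using exp(i*s)*conj(exp(i*t)) = exp(i*(s-t)), and sums of them are collapsed using the identity that for every m > 1 the m distinct m-th roots of unity sum to 0, e.g. 1 + exp(2*I*pi/3) + exp(-2*I*pi/3) = 0.)
A character is irreducible iff <chi, chi> = 1, so this representation is irreducible.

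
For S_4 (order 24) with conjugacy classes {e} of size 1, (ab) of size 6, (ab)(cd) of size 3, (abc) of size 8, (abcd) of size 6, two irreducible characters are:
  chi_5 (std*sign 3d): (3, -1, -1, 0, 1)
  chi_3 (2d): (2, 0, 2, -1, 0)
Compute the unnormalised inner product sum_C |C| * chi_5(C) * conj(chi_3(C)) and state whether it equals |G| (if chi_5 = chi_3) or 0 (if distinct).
Sum = 0; so <chi_5, chi_3> = 0 (distinct irreducibles are orthogonal).

Argument: Compute term by term over conjugacy classes (|C| * chi_5(C) * conj(chi_3(C))):
  1*(3)*conj(2) + 6*(-1)*conj(0) + 3*(-1)*conj(2) + 8*(0)*conj(-1) + 6*(1)*conj(0)
  = (6) + (0) + (-6) + (0) + (0)
  = 0.
Dividing by |G| = 24 gives 0/24 = 0, matching the row-orthogonality relation <chi_5, chi_3> = [chi_5 = chi_3].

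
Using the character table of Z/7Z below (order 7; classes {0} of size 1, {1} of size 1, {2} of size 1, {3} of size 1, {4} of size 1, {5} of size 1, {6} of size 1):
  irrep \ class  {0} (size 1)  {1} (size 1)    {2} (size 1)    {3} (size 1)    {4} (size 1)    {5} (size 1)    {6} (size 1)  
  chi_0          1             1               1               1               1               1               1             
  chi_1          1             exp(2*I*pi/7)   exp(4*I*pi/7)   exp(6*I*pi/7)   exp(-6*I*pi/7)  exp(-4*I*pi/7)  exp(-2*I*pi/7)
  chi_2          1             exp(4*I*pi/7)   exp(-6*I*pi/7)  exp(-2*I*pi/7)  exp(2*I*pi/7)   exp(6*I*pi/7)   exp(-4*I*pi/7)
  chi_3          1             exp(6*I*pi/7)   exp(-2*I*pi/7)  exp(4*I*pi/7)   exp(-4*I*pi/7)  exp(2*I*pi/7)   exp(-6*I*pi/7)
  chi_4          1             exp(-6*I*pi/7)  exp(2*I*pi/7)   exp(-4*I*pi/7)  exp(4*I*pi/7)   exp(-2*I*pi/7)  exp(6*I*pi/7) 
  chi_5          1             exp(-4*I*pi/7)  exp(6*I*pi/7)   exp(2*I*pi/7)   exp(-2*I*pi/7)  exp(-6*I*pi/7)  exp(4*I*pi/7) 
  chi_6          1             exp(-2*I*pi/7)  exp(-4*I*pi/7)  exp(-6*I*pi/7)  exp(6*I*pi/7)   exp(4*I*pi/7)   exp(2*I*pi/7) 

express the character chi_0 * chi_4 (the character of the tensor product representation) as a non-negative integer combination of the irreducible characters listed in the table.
chi_0 tensor chi_4 = chi_4 (all other irreducibles have multiplicity 0).

Justification: The character of a tensor product is the pointwise product (chi_0 * chi_4)(C) = chi_0(C) * chi_4(C):
  {0}: (1)*(1), {1}: (1)*(exp(-6*I*pi/7)), {2}: (1)*(exp(2*I*pi/7)), {3}: (1)*(exp(-4*I*pi/7)), {4}: (1)*(exp(4*I*pi/7)), {5}: (1)*(exp(-2*I*pi/7)), {6}: (1)*(exp(6*I*pi/7))
so (chi_0 * chi_4) takes values
  {0} -> 1, {1} -> exp(-6*I*pi/7), {2} -> exp(2*I*pi/7), {3} -> exp(-4*I*pi/7), {4} -> exp(4*I*pi/7), {5} -> exp(-2*I*pi/7), {6} -> exp(6*I*pi/7).
Now take the inner product of this character with each irreducible chi from the table, <chi_0*chi_4, chi> = (1/7) sum_C |C| (chi_0*chi_4)(C) conj(chi(C)):
  <chi_0*chi_4, chi_0> = (1/7)[1*(1)*conj(1) + 1*(exp(-6*I*pi/7))*conj(1) + 1*(exp(2*I*pi/7))*conj(1) + 1*(exp(-4*I*pi/7))*conj(1) + 1*(exp(4*I*pi/7))*conj(1) + 1*(exp(-2*I*pi/7))*conj(1) + 1*(exp(6*I*pi/7))*conj(1)]
      = (1/7)[(1) + (exp(-6*I*pi/7)) + (exp(2*I*pi/7)) + (exp(-4*I*pi/7)) + (exp(4*I*pi/7)) + (exp(-2*I*pi/7)) + (exp(6*I*pi/7))] = 0/7 = 0
  <chi_0*chi_4, chi_1> = (1/7)[1*(1)*conj(1) + 1*(exp(-6*I*pi/7))*conj(exp(2*I*pi/7)) + 1*(exp(2*I*pi/7))*conj(exp(4*I*pi/7)) + 1*(exp(-4*I*pi/7))*conj(exp(6*I*pi/7)) + 1*(exp(4*I*pi/7))*conj(exp(-6*I*pi/7)) + 1*(exp(-2*I*pi/7))*conj(exp(-4*I*pi/7)) + 1*(exp(6*I*pi/7))*conj(exp(-2*I*pi/7))]
      = (1/7)[(1) + (exp(6*I*pi/7)) + (exp(-2*I*pi/7)) + (exp(4*I*pi/7)) + (exp(-4*I*pi/7)) + (exp(2*I*pi/7)) + (exp(-6*I*pi/7))] = 0/7 = 0
  <chi_0*chi_4, chi_2> = (1/7)[1*(1)*conj(1) + 1*(exp(-6*I*pi/7))*conj(exp(4*I*pi/7)) + 1*(exp(2*I*pi/7))*conj(exp(-6*I*pi/7)) + 1*(exp(-4*I*pi/7))*conj(exp(-2*I*pi/7)) + 1*(exp(4*I*pi/7))*conj(exp(2*I*pi/7)) + 1*(exp(-2*I*pi/7))*conj(exp(6*I*pi/7)) + 1*(exp(6*I*pi/7))*conj(exp(-4*I*pi/7))]
      = (1/7)[(1) + (exp(4*I*pi/7)) + (exp(-6*I*pi/7)) + (exp(-2*I*pi/7)) + (exp(2*I*pi/7)) + (exp(6*I*pi/7)) + (exp(-4*I*pi/7))] = 0/7 = 0
  <chi_0*chi_4, chi_3> = (1/7)[1*(1)*conj(1) + 1*(exp(-6*I*pi/7))*conj(exp(6*I*pi/7)) + 1*(exp(2*I*pi/7))*conj(exp(-2*I*pi/7)) + 1*(exp(-4*I*pi/7))*conj(exp(4*I*pi/7)) + 1*(exp(4*I*pi/7))*conj(exp(-4*I*pi/7)) + 1*(exp(-2*I*pi/7))*conj(exp(2*I*pi/7)) + 1*(exp(6*I*pi/7))*conj(exp(-6*I*pi/7))]
      = (1/7)[(1) + (exp(2*I*pi/7)) + (exp(4*I*pi/7)) + (exp(6*I*pi/7)) + (exp(-6*I*pi/7)) + (exp(-4*I*pi/7)) + (exp(-2*I*pi/7))] = 0/7 = 0
  <chi_0*chi_4, chi_4> = (1/7)[1*(1)*conj(1) + 1*(exp(-6*I*pi/7))*conj(exp(-6*I*pi/7)) + 1*(exp(2*I*pi/7))*conj(exp(2*I*pi/7)) + 1*(exp(-4*I*pi/7))*conj(exp(-4*I*pi/7)) + 1*(exp(4*I*pi/7))*conj(exp(4*I*pi/7)) + 1*(exp(-2*I*pi/7))*conj(exp(-2*I*pi/7)) + 1*(exp(6*I*pi/7))*conj(exp(6*I*pi/7))]
      = (1/7)[(1) + (1) + (1) + (1) + (1) + (1) + (1)] = 7/7 = 1
  <chi_0*chi_4, chi_5> = (1/7)[1*(1)*conj(1) + 1*(exp(-6*I*pi/7))*conj(exp(-4*I*pi/7)) + 1*(exp(2*I*pi/7))*conj(exp(6*I*pi/7)) + 1*(exp(-4*I*pi/7))*conj(exp(2*I*pi/7)) + 1*(exp(4*I*pi/7))*conj(exp(-2*I*pi/7)) + 1*(exp(-2*I*pi/7))*conj(exp(-6*I*pi/7)) + 1*(exp(6*I*pi/7))*conj(exp(4*I*pi/7))]
      = (1/7)[(1) + (exp(-2*I*pi/7)) + (exp(-4*I*pi/7)) + (exp(-6*I*pi/7)) + (exp(6*I*pi/7)) + (exp(4*I*pi/7)) + (exp(2*I*pi/7))] = 0/7 = 0
  <chi_0*chi_4, chi_6> = (1/7)[1*(1)*conj(1) + 1*(exp(-6*I*pi/7))*conj(exp(-2*I*pi/7)) + 1*(exp(2*I*pi/7))*conj(exp(-4*I*pi/7)) + 1*(exp(-4*I*pi/7))*conj(exp(-6*I*pi/7)) + 1*(exp(4*I*pi/7))*conj(exp(6*I*pi/7)) + 1*(exp(-2*I*pi/7))*conj(exp(4*I*pi/7)) + 1*(exp(6*I*pi/7))*conj(exp(2*I*pi/7))]
      = (1/7)[(1) + (exp(-4*I*pi/7)) + (exp(6*I*pi/7)) + (exp(2*I*pi/7)) + (exp(-2*I*pi/7)) + (exp(-6*I*pi/7)) + (exp(4*I*pi/7))] = 0/7 = 0
(Exp terms are combined using exp(i*s)*conj(exp(i*t)) = exp(i*(s-t)), and sums of them are collapsed using the identity that for every m > 1 the m distinct m-th roots of unity sum to 0, e.g. 1 + exp(2*I*pi/3) + exp(-2*I*pi/3) = 0.)
Hence the multiplicities are chi_4: 1. Dimension check: dim(chi_0)*dim(chi_4) = 1*1 = 1 and sum (mult * dim) = 1*1 = 1.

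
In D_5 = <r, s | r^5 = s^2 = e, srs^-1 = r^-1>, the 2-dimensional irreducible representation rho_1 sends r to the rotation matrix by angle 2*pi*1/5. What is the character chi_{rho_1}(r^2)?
chi_{rho_1}(r^2) = 2*cos(2*pi*1*2/5) = -sqrt(5)/2 - 1/2

Argument: rho_1(r^2) is rotation by angle 2*pi*1*2/5, whose trace is 2*cos(2*pi*1*2/5) = -sqrt(5)/2 - 1/2.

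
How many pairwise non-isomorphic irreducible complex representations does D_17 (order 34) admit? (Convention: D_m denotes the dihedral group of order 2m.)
10

Explanation: The number of irreducible complex representations of a finite group equals its number of conjugacy classes. D_17 has 10 conjugacy classes ((n+3)/2 for n odd), so D_17 (order 34) has exactly 10 irreducible complex representations.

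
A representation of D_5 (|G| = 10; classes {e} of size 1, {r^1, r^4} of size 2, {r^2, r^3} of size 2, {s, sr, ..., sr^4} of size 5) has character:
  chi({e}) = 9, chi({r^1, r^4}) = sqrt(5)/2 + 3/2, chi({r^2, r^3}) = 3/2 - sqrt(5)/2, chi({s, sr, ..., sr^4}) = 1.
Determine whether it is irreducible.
Not irreducible (reducible): <chi, chi> = 10 > 1.

Argument: <chi, chi> = (1/|G|) sum_C |C| * |chi(C)|^2 = (1/10)[1*|9|^2 + 2*|sqrt(5)/2 + 3/2|^2 + 2*|3/2 - sqrt(5)/2|^2 + 5*|1|^2]
  = (1/10)[(81) + (3*sqrt(5) + 7) + (7 - 3*sqrt(5)) + (5)] = 100/10 = 10.
A character is irreducible iff <chi, chi> = 1, so this representation is reducible.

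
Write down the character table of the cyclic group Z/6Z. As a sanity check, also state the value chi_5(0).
Character table of Z/6Z (irreps indexed chi_0,...,chi_5 with chi_k(m) = zeta_6^(k*m), zeta_6 = exp(2*pi*i/6)):
  irrep \ class  {0} (size 1)  {1} (size 1)    {2} (size 1)    {3} (size 1)  {4} (size 1)    {5} (size 1)  
  chi_0          1             1               1               1             1               1             
  chi_1          1             exp(I*pi/3)     exp(2*I*pi/3)   -1            exp(-2*I*pi/3)  exp(-I*pi/3)  
  chi_2          1             exp(2*I*pi/3)   exp(-2*I*pi/3)  1             exp(2*I*pi/3)   exp(-2*I*pi/3)
  chi_3          1             -1              1               -1            1               -1            
  chi_4          1             exp(-2*I*pi/3)  exp(2*I*pi/3)   1             exp(-2*I*pi/3)  exp(2*I*pi/3) 
  chi_5          1             exp(-I*pi/3)    exp(-2*I*pi/3)  -1            exp(2*I*pi/3)   exp(I*pi/3)   

Spot check: chi_5(0) = zeta_6^(5*0) = zeta_6^0 = 1.

Z/6Z is abelian, so all 6 irreducible complex representations are 1-dimensional. They are given by chi_k(m) = zeta_6^(k*m) for k = 0,...,5. Row orthogonality: sum_m chi_k(m) conj(chi_l(m)) = 6 * [k = l].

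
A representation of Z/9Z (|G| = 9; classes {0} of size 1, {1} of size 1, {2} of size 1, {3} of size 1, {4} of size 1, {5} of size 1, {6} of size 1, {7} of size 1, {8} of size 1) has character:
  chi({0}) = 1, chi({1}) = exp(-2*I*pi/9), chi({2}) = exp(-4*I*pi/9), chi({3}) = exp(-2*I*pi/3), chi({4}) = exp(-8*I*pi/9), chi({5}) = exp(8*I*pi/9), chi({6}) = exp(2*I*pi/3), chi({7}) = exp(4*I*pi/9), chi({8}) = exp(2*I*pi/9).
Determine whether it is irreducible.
Irreducible: <chi, chi> = 1.

Details: <chi, chi> = (1/|G|) sum_C |C| * |chi(C)|^2 = (1/9)[1*|1|^2 + 1*|exp(-2*I*pi/9)|^2 + 1*|exp(-4*I*pi/9)|^2 + 1*|exp(-2*I*pi/3)|^2 + 1*|exp(-8*I*pi/9)|^2 + 1*|exp(8*I*pi/9)|^2 + 1*|exp(2*I*pi/3)|^2 + 1*|exp(4*I*pi/9)|^2 + 1*|exp(2*I*pi/9)|^2]
  = (1/9)[(1) + (1) + (1) + (1) + (1) + (1) + (1) + (1) + (1)] = 9/9 = 1.
(Exp terms are combined using exp(i*s)*conj(exp(i*t)) = exp(i*(s-t)), and sums of them are collapsed using the identity that for every m > 1 the m distinct m-th roots of unity sum to 0, e.g. 1 + exp(2*I*pi/3) + exp(-2*I*pi/3) = 0.)
A character is irreducible iff <chi, chi> = 1, so this representation is irreducible.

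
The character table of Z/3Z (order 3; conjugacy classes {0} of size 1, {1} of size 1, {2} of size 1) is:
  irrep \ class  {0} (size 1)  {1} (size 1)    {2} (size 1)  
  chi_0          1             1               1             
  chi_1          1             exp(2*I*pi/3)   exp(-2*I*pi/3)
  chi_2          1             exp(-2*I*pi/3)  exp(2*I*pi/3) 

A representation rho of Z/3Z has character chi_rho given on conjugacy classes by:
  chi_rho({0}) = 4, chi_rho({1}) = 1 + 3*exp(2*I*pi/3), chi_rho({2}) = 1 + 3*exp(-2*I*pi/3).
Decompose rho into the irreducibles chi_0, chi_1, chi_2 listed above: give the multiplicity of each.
Multiplicities: chi_0: 1, chi_1: 3, chi_2: 0.

Use <chi_rho, chi> = (1/|G|) sum_C |C| * chi_rho(C) * conj(chi(C)) with |G| = 3 for each irreducible chi in the table:
  <chi_rho, chi_0> = (1/3)[1*(4)*conj(1) + 1*(1 + 3*exp(2*I*pi/3))*conj(1) + 1*(1 + 3*exp(-2*I*pi/3))*conj(1)]
      = (1/3)[(4) + (1 + 3*exp(2*I*pi/3)) + (1 + 3*exp(-2*I*pi/3))] = 3/3 = 1
  <chi_rho, chi_1> = (1/3)[1*(4)*conj(1) + 1*(1 + 3*exp(2*I*pi/3))*conj(exp(2*I*pi/3)) + 1*(1 + 3*exp(-2*I*pi/3))*conj(exp(-2*I*pi/3))]
      = (1/3)[(4) + (3 + exp(-2*I*pi/3)) + (3 + exp(2*I*pi/3))] = 9/3 = 3
  <chi_rho, chi_2> = (1/3)[1*(4)*conj(1) + 1*(1 + 3*exp(2*I*pi/3))*conj(exp(-2*I*pi/3)) + 1*(1 + 3*exp(-2*I*pi/3))*conj(exp(2*I*pi/3))]
      = (1/3)[(4) + (3*exp(-2*I*pi/3) + exp(2*I*pi/3)) + (exp(-2*I*pi/3) + 3*exp(2*I*pi/3))] = 0/3 = 0
(Exp terms are combined using exp(i*s)*conj(exp(i*t)) = exp(i*(s-t)), and sums of them are collapsed using the identity that for every m > 1 the m distinct m-th roots of unity sum to 0, e.g. 1 + exp(2*I*pi/3) + exp(-2*I*pi/3) = 0.)
Dimension check: dim(rho) = sum (mult * dim) = 1*1 + 3*1 + 0*1 = 4 = chi_rho(e) = 4.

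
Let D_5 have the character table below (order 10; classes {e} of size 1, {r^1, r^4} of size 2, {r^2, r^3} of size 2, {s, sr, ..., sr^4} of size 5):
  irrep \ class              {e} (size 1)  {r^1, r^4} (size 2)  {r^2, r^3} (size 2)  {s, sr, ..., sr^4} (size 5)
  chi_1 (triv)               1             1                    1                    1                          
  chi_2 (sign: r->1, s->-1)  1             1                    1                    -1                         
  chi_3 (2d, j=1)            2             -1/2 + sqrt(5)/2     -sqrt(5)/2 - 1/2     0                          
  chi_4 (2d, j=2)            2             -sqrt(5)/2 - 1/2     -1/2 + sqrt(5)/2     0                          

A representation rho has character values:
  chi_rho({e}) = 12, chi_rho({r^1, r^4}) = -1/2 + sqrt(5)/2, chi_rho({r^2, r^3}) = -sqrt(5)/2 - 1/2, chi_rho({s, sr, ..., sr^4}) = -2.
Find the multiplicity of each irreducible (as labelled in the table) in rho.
Multiplicities: chi_1: 0, chi_2: 2, chi_3: 3, chi_4: 2.

Details: Use <chi_rho, chi> = (1/|G|) sum_C |C| * chi_rho(C) * conj(chi(C)) with |G| = 10 for each irreducible chi in the table:
  <chi_rho, chi_1> = (1/10)[1*(12)*conj(1) + 2*(-1/2 + sqrt(5)/2)*conj(1) + 2*(-sqrt(5)/2 - 1/2)*conj(1) + 5*(-2)*conj(1)]
      = (1/10)[(12) + (-1 + sqrt(5)) + (-sqrt(5) - 1) + (-10)] = 0/10 = 0
  <chi_rho, chi_2> = (1/10)[1*(12)*conj(1) + 2*(-1/2 + sqrt(5)/2)*conj(1) + 2*(-sqrt(5)/2 - 1/2)*conj(1) + 5*(-2)*conj(-1)]
      = (1/10)[(12) + (-1 + sqrt(5)) + (-sqrt(5) - 1) + (10)] = 20/10 = 2
  <chi_rho, chi_3> = (1/10)[1*(12)*conj(2) + 2*(-1/2 + sqrt(5)/2)*conj(-1/2 + sqrt(5)/2) + 2*(-sqrt(5)/2 - 1/2)*conj(-sqrt(5)/2 - 1/2) + 5*(-2)*conj(0)]
      = (1/10)[(24) + (3 - sqrt(5)) + (sqrt(5) + 3) + (0)] = 30/10 = 3
  <chi_rho, chi_4> = (1/10)[1*(12)*conj(2) + 2*(-1/2 + sqrt(5)/2)*conj(-sqrt(5)/2 - 1/2) + 2*(-sqrt(5)/2 - 1/2)*conj(-1/2 + sqrt(5)/2) + 5*(-2)*conj(0)]
      = (1/10)[(24) + (-2) + (-2) + (0)] = 20/10 = 2
Dimension check: dim(rho) = sum (mult * dim) = 0*1 + 2*1 + 3*2 + 2*2 = 12 = chi_rho(e) = 12.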